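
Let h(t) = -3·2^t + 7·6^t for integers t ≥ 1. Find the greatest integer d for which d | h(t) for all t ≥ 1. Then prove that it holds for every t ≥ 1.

Computing the first values: h(1) = 36 and h(2) = 240; gcd(36, 240) = 12, so d ≤ 12.
We prove 12 | -3·2^t + 7·6^t for all t ≥ 1 by induction on t.
When t = 1: h(1) = 36 = 12·(3), so 12 | h(1).
For the inductive step, assume it holds for an arbitrary p ≥ 1, i.e. 12 | h(p). Then
h(p+1) − 6·h(p) = (-3·2^(p+1) + 7·6^(p+1)) − 6·(-3·2^p + 7·6^p) = (-3)·2^p·(2 − 6) = (12)·2^p. Since 12 | h(p) by the inductive hypothesis, 12 | 6·h(p); and 12 | 12 since 12 = 12·1. Therefore 12 | h(p+1).
Hence, by induction on t, the claim holds for every t ≥ 1.
Therefore the largest such d is 12.

d = 12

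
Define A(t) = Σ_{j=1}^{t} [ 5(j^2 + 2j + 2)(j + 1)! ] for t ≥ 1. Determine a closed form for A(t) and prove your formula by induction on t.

A(t) = (5t + 5)(t + 2)! - 10

We claim A(t) = (5t + 5)(t + 2)! - 10 for all t ≥ 1.
When t = 1: A(1) = 50, and the closed form gives 50. They agree.
Suppose the result is true for t = j, so A(j) = (5j + 5)(j + 2)! - 10.
Then A(j+1) = A(j) + (5(j^2 + 4j + 5)(j + 2)!) = ((5j + 5)(j + 2)! - 10) + (5(j^2 + 4j + 5)(j + 2)!).
Simplifying, A(j+1) = (5(j+1) + 5)((j+1) + 2)! - 10,
which is the closed form with t = j+1.
By the principle of mathematical induction, the result holds for all t ≥ 1.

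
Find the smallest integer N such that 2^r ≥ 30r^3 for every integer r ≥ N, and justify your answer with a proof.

At r = 17: 131072 < 147390, so the inequality fails and N ≥ 18. We prove 2^r ≥ 30r^3 for all r ≥ 18.
Base case (r = 18): 2^r = 262144 and 30r^3 = 174960, so 262144 ≥ 174960.
Suppose the result is true for r = i, so 2^i ≥ 30i^3.
Then 2^(i + 1) = 2·(2^i) ≥ 2·(30i^3).
Also, for i ≥ 18 we have 2·(30i^3) ≥ 30(i+1)^3, since 2 ≥ (1 + 1/i)^3 for all i ≥ 18.
Combining, 2^(i + 1) ≥ 30(i+1)^3.
This completes the induction.
Hence the smallest such N is 18.

N = 18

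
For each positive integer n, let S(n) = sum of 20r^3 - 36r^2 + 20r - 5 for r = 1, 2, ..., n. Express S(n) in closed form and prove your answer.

We claim S(n) = n(5n^3 - 2n^2 - 3n - 1) for all n ≥ 1.
For the base case n = 1: S(1) = -1, and the closed form gives -1. They agree.
For the inductive step, assume it holds for an arbitrary r ≥ 1, so S(r) = r(5r^3 - 2r^2 - 3r - 1).
Then S(r+1) = S(r) + (20r^3 + 24r^2 + 8r - 1) = (r(5r^3 - 2r^2 - 3r - 1)) + (20r^3 + 24r^2 + 8r - 1).
Simplifying, S(r+1) = (r + 1)(5r^3 + 13r^2 + 8r - 1) = (r+1)(5(r+1)^3 - 2(r+1)^2 - 3(r+1) - 1),
which is the closed form with n = r+1.
By the principle of mathematical induction, the result holds for all n ≥ 1.

S(n) = n(5n^3 - 2n^2 - 3n - 1)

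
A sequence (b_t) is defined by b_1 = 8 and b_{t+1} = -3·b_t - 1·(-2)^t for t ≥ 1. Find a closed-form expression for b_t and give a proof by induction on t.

b_t = -(-2)^t - 2(-3)^t

Computing the first terms: b_1 = 8, b_2 = -22, b_3 = 62. This suggests b_t = -(-2)^t - 2(-3)^t.
Base case (t = 1): the formula gives 8 = 8 = b_1.
For the inductive step, assume it holds for an arbitrary i ≥ 1, so b_i = -(-2)^i - 2(-3)^i.
Then b_{i+1} = -3·b_i - 1·(-2)^i = -3·(-(-2)^i - 2(-3)^i) - 1·(-2)^i = -(-2)^(i + 1) - 2(-3)^(i + 1),
which is the claimed formula at t = i+1.
This completes the induction.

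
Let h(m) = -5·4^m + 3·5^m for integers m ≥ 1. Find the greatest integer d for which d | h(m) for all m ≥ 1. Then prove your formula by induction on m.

d = 5

Computing the first values: h(1) = -5 and h(2) = -5; gcd(-5, -5) = 5, so d ≤ 5.
We prove 5 | -5·4^m + 3·5^m for all m ≥ 1 by induction on m.
Base case (m = 1): h(1) = -5 = 5·(-1), so 5 | h(1).
Inductive step: assume the claim holds for m = p, i.e. 5 | h(p). Then
h(p+1) − 5·h(p) = (-5·4^(p+1) + 3·5^(p+1)) − 5·(-5·4^p + 3·5^p) = (-5)·4^p·(4 − 5) = (5)·4^p. Since 5 | h(p) by the inductive hypothesis, 5 | 5·h(p); and 5 | 5 since 5 = 5·1. Therefore 5 | h(p+1).
By the principle of mathematical induction, the result holds for all m ≥ 1.
Therefore the largest such d is 5.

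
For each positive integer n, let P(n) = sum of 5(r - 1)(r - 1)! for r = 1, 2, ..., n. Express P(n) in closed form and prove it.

We claim P(n) = 5n! - 5 for all n ≥ 1.
Base case (n = 1): P(1) = 0, and the closed form gives 0. They agree.
Suppose the result is true for n = r, so P(r) = 5r! - 5.
Then P(r+1) = P(r) + (5r·r!) = (5r! - 5) + (5r·r!).
Simplifying, P(r+1) = 5(r+1)! - 5,
which is the closed form with n = r+1.
Hence, by induction on n, the claim holds for every n ≥ 1.

P(n) = 5n! - 5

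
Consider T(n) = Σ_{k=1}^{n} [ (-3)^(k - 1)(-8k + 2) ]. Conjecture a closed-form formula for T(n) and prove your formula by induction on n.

T(n) = 2(-3)^n·n

We claim T(n) = 2(-3)^n·n for all n ≥ 1.
Base step (n = 1): T(1) = -6, and the closed form gives -6. They agree.
Inductive step: suppose the statement holds for some k ≥ 1, so T(k) = 2(-3)^k·k.
Then T(k+1) = T(k) + ((-3)^k(-8k - 6)) = (2(-3)^k·k) + ((-3)^k(-8k - 6)).
Simplifying, T(k+1) = (-3)^(k + 1)(2k + 2) = 2(-3)^(k+1)·(k+1),
which is the closed form with n = k+1.
By the principle of mathematical induction, the result holds for all n ≥ 1.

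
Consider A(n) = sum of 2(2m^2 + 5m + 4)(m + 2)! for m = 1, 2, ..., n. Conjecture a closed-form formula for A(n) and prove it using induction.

We claim A(n) = (4n + 2)(n + 3)! - 12 for all n ≥ 1.
When n = 1: A(1) = 132, and the closed form gives 132. They agree.
Inductive step: assume the claim holds for n = m, so A(m) = (4m + 2)(m + 3)! - 12.
Then A(m+1) = A(m) + (2(2m^2 + 9m + 11)(m + 3)!) = ((4m + 2)(m + 3)! - 12) + (2(2m^2 + 9m + 11)(m + 3)!).
Simplifying, A(m+1) = (4(m+1) + 2)((m+1) + 3)! - 12,
which is the closed form with n = m+1.
By the principle of mathematical induction, the result holds for all n ≥ 1.

A(n) = (4n + 2)(n + 3)! - 12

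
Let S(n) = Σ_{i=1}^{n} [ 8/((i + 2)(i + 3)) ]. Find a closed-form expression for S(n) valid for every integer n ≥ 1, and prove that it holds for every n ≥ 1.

S(n) = 8n/(3(n + 3))

We claim S(n) = 8n/(3(n + 3)) for all n ≥ 1.
Base case (n = 1): S(1) = 2/3, and the closed form gives 2/3. They agree.
Inductive step: suppose the statement holds for some i ≥ 1, so S(i) = 8i/(3(i + 3)).
Then S(i+1) = S(i) + (8/((i + 3)(i + 4))) = (8i/(3(i + 3))) + (8/((i + 3)(i + 4))).
Simplifying, S(i+1) = 8(i + 1)/(3(i + 4)) = 8(i+1)/(3((i+1) + 3)),
which is the closed form with n = i+1.
Hence, by induction on n, the claim holds for every n ≥ 1.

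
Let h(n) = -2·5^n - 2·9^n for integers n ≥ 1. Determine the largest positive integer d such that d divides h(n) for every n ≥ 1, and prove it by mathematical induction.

Computing the first values: h(1) = -28 and h(2) = -212; gcd(-28, -212) = 4, so d ≤ 4.
We prove 4 | -2·5^n - 2·9^n for all n ≥ 1 by induction on n.
Base case (n = 1): h(1) = -28 = 4·(-7), so 4 | h(1).
Suppose the result is true for n = m, i.e. 4 | h(m). Then
h(m+1) − 9·h(m) = (-2·5^(m+1) - 2·9^(m+1)) − 9·(-2·5^m - 2·9^m) = (-2)·5^m·(5 − 9) = (8)·5^m. Since 4 | h(m) by the inductive hypothesis, 4 | 9·h(m); and 4 | 8 since 8 = 4·2. Therefore 4 | h(m+1).
This completes the induction.
Therefore the largest such d is 4.

d = 4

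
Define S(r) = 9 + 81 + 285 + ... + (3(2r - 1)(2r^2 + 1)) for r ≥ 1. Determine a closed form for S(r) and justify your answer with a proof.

S(r) = r(3r^3 + 4r^2 + 3r - 1)

We claim S(r) = r(3r^3 + 4r^2 + 3r - 1) for all r ≥ 1.
When r = 1: S(1) = 9, and the closed form gives 9. They agree.
Inductive step: assume the claim holds for r = p, so S(p) = p(3p^3 + 4p^2 + 3p - 1).
Then S(p+1) = S(p) + (3(2p + 1)(2(p + 1)^2 + 1)) = (p(3p^3 + 4p^2 + 3p - 1)) + (3(2p + 1)(2(p + 1)^2 + 1)).
Simplifying, S(p+1) = (p + 1)(3p^3 + 13p^2 + 20p + 9) = (p+1)(3(p+1)^3 + 4(p+1)^2 + 3(p+1) - 1),
which is the closed form with r = p+1.
Hence, by induction on r, the claim holds for every r ≥ 1.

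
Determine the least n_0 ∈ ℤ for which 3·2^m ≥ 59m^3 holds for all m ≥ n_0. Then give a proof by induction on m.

At m = 16: 196608 < 241664, so the inequality fails and n_0 ≥ 17. We prove 3·2^m ≥ 59m^3 for all m ≥ 17.
Base step (m = 17): 3·2^m = 393216 and 59m^3 = 289867, so 393216 ≥ 289867.
Inductive step: assume the claim holds for m = j, so 3·2^j ≥ 59j^3.
Then 3·2^(j + 1) = 2·(3·2^j) ≥ 2·(59j^3).
Also, for j ≥ 17 we have 2·(59j^3) ≥ 59(j+1)^3, since 2 ≥ (1 + 1/j)^3 for all j ≥ 17.
Combining, 3·2^(j + 1) ≥ 59(j+1)^3.
This completes the induction.
Hence the smallest such n_0 is 17.

n_0 = 17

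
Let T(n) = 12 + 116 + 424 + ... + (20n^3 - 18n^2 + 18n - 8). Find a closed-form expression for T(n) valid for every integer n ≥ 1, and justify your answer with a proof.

T(n) = n(5n^3 + 4n^2 + 5n - 2)

We claim T(n) = n(5n^3 + 4n^2 + 5n - 2) for all n ≥ 1.
When n = 1: T(1) = 12, and the closed form gives 12. They agree.
For the inductive step, assume it holds for an arbitrary p ≥ 1, so T(p) = p(5p^3 + 4p^2 + 5p - 2).
Then T(p+1) = T(p) + (20p^3 + 42p^2 + 42p + 12) = (p(5p^3 + 4p^2 + 5p - 2)) + (20p^3 + 42p^2 + 42p + 12).
Simplifying, T(p+1) = (p + 1)(5p^3 + 19p^2 + 28p + 12) = (p+1)(5(p+1)^3 + 4(p+1)^2 + 5(p+1) - 2),
which is the closed form with n = p+1.
This completes the induction.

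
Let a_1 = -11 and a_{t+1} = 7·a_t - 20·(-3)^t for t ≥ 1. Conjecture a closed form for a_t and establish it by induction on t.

Computing the first terms: a_1 = -11, a_2 = -17, a_3 = -299. This suggests a_t = 2(-3)^t - 5·7^(t - 1).
When t = 1: the formula gives -11 = -11 = a_1.
For the inductive step, assume it holds for an arbitrary r ≥ 1, so a_r = 2(-3)^r - 5·7^(r - 1).
Then a_{r+1} = 7·a_r - 20·(-3)^r = 7·(2(-3)^r - 5·7^(r - 1)) - 20·(-3)^r = 2(-3)^(r + 1) - 5·7^r = 2(-3)^(r+1) - 5·7^((r+1) - 1),
which is the claimed formula at t = r+1.
By the principle of mathematical induction, the result holds for all t ≥ 1.

a_t = 2(-3)^t - 5·7^(t - 1)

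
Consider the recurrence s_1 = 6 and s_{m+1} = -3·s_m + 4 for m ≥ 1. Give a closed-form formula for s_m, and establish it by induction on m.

Computing the first terms: s_1 = 6, s_2 = -14, s_3 = 46. This suggests s_m = 5(-3)^(m - 1) + 1.
When m = 1: the formula gives 6 = 6 = s_1.
For the inductive step, assume it holds for an arbitrary r ≥ 1, so s_r = 5(-3)^(r - 1) + 1.
Then s_{r+1} = -3·s_r + 4 = -3·(5(-3)^(r - 1) + 1) + 4 = 5(-3)^r + 1 = 5(-3)^((r+1) - 1) + 1,
which is the claimed formula at m = r+1.
By induction, the statement is established for all m ≥ 1.

s_m = 5(-3)^(m - 1) + 1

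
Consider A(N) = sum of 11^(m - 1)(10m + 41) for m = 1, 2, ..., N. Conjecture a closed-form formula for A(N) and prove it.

We claim A(N) = 11^N(N + 4) - 4 for all N ≥ 1.
Base step (N = 1): A(1) = 51, and the closed form gives 51. They agree.
For the inductive step, assume it holds for an arbitrary m ≥ 1, so A(m) = 11^m(m + 4) - 4.
Then A(m+1) = A(m) + (11^m(10m + 51)) = (11^m(m + 4) - 4) + (11^m(10m + 51)).
Simplifying, A(m+1) = 11·11^m·m + 55·11^m - 4 = 11^(m+1)((m+1) + 4) - 4,
which is the closed form with N = m+1.
This completes the induction.

A(N) = 11^N(N + 4) - 4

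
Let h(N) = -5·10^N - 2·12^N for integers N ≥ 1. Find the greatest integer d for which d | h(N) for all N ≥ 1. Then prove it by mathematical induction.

d = 2

Computing the first values: h(1) = -74 and h(2) = -788; gcd(-74, -788) = 2, so d ≤ 2.
We prove 2 | -5·10^N - 2·12^N for all N ≥ 1 by induction on N.
When N = 1: h(1) = -74 = 2·(-37), so 2 | h(1).
Suppose the result is true for N = r, i.e. 2 | h(r). Then
h(r+1) − 12·h(r) = (-5·10^(r+1) - 2·12^(r+1)) − 12·(-5·10^r - 2·12^r) = (-5)·10^r·(10 − 12) = (10)·10^r. Since 2 | h(r) by the inductive hypothesis, 2 | 12·h(r); and 2 | 10 since 10 = 2·5. Therefore 2 | h(r+1).
By the principle of mathematical induction, the result holds for all N ≥ 1.
Therefore the largest such d is 2.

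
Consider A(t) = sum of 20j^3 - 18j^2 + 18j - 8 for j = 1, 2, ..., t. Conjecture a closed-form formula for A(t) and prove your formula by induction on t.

A(t) = t(5t^3 + 4t^2 + 5t - 2)

We claim A(t) = t(5t^3 + 4t^2 + 5t - 2) for all t ≥ 1.
When t = 1: A(1) = 12, and the closed form gives 12. They agree.
Inductive step: suppose the statement holds for some j ≥ 1, so A(j) = j(5j^3 + 4j^2 + 5j - 2).
Then A(j+1) = A(j) + (20j^3 + 42j^2 + 42j + 12) = (j(5j^3 + 4j^2 + 5j - 2)) + (20j^3 + 42j^2 + 42j + 12).
Simplifying, A(j+1) = (j + 1)(5j^3 + 19j^2 + 28j + 12) = (j+1)(5(j+1)^3 + 4(j+1)^2 + 5(j+1) - 2),
which is the closed form with t = j+1.
This completes the induction.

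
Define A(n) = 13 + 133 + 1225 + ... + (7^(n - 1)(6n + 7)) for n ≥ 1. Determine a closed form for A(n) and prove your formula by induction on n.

A(n) = 7^n(n + 1) - 1

We claim A(n) = 7^n(n + 1) - 1 for all n ≥ 1.
For the base case n = 1: A(1) = 13, and the closed form gives 13. They agree.
Inductive step: suppose the statement holds for some p ≥ 1, so A(p) = 7^p(p + 1) - 1.
Then A(p+1) = A(p) + (7^p(6p + 13)) = (7^p(p + 1) - 1) + (7^p(6p + 13)).
Simplifying, A(p+1) = 7·7^p·p + 14·7^p - 1 = 7^(p+1)((p+1) + 1) - 1,
which is the closed form with n = p+1.
By the principle of mathematical induction, the result holds for all n ≥ 1.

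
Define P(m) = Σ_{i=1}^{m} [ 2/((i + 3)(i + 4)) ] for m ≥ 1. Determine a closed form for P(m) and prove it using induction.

We claim P(m) = m/(2(m + 4)) for all m ≥ 1.
When m = 1: P(1) = 1/10, and the closed form gives 1/10. They agree.
For the inductive step, assume it holds for an arbitrary i ≥ 1, so P(i) = i/(2(i + 4)).
Then P(i+1) = P(i) + (2/((i + 4)(i + 5))) = (i/(2(i + 4))) + (2/((i + 4)(i + 5))).
Simplifying, P(i+1) = (i + 1)/(2(i + 5)) = (i+1)/(2((i+1) + 4)),
which is the closed form with m = i+1.
This completes the induction.

P(m) = m/(2(m + 4))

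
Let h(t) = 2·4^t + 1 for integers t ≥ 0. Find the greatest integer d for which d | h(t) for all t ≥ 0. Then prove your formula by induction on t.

d = 3

Computing the first values: h(0) = 3 and h(1) = 9; gcd(3, 9) = 3, so d ≤ 3.
We prove 3 | 2·4^t + 1 for all t ≥ 0 by induction on t.
When t = 0: h(0) = 3 = 3·(1), so 3 | h(0).
Inductive step: assume the claim holds for t = m, i.e. 3 | h(m). Then
h(m+1) = 2·4^(m+1) + 1 = 4·(2·4^m + 1) - 3 = 4·h(m) - 3. The first term is divisible by 3 by the inductive hypothesis, and -3 is divisible by 3. Hence 3 | h(m+1).
By induction, the statement is established for all t ≥ 0.
Therefore the largest such d is 3.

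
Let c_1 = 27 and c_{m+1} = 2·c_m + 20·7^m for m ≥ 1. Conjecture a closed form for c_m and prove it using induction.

Computing the first terms: c_1 = 27, c_2 = 194, c_3 = 1368. This suggests c_m = -2^(m - 1) + 4·7^m.
Base case (m = 1): the formula gives 27 = 27 = c_1.
Inductive step: assume the claim holds for m = p, so c_p = -2^(p - 1) + 4·7^p.
Then c_{p+1} = 2·c_p + 20·7^p = 2·(-2^(p - 1) + 4·7^p) + 20·7^p = -2^p + 4·7^(p + 1) = -2^((p+1) - 1) + 4·7^(p+1),
which is the claimed formula at m = p+1.
By induction, the statement is established for all m ≥ 1.

c_m = -2^(m - 1) + 4·7^m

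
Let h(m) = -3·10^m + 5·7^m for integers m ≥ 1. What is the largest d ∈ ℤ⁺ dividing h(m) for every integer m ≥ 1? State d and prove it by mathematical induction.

d = 5

Computing the first values: h(1) = 5 and h(2) = -55; gcd(5, -55) = 5, so d ≤ 5.
We prove 5 | -3·10^m + 5·7^m for all m ≥ 1 by induction on m.
Base case (m = 1): h(1) = 5 = 5·(1), so 5 | h(1).
Suppose the result is true for m = p, i.e. 5 | h(p). Then
h(p+1) − 10·h(p) = (-3·10^(p+1) + 5·7^(p+1)) − 10·(-3·10^p + 5·7^p) = (5)·7^p·(7 − 10) = (-15)·7^p. Since 5 | h(p) by the inductive hypothesis, 5 | 10·h(p); and 5 | -15 since -15 = 5·-3. Therefore 5 | h(p+1).
Hence, by induction on m, the claim holds for every m ≥ 1.
Therefore the largest such d is 5.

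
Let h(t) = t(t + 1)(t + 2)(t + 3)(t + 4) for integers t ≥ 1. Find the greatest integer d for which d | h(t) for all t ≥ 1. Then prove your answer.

Computing the first values: h(1) = 120 and h(2) = 720; gcd(120, 720) = 120, so d ≤ 120.
We prove 120 | t(t + 1)(t + 2)(t + 3)(t + 4) for all t ≥ 1 by induction on t.
Base case (t = 1): h(1) = 120 = 120·(1), so 120 | h(1).
Suppose the result is true for t = j, i.e. 120 | h(j). Then
h(j+1) − h(j) = (j+1)·(j+2)·(j+3)·(j+4)·(j+5) − j·(j+1)·(j+2)·(j+3)·(j+4) = (j+1)·(j+2)·(j+3)·(j+4)·[(j+5) − j] = 5·(j+1)·(j+2)·(j+3)·(j+4). The product of 4 consecutive integers is divisible by (4)! = 24, so h(j+1) − h(j) is divisible by 5·24 = 120. By the inductive hypothesis 120 | h(j), hence 120 | h(j+1).
By induction, the statement is established for all t ≥ 1.
Therefore the largest such d is 120.

d = 120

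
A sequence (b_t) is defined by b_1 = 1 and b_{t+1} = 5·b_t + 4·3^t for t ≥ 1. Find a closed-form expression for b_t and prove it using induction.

b_t = -2·3^t + 7·5^(t - 1)

Computing the first terms: b_1 = 1, b_2 = 17, b_3 = 121. This suggests b_t = -2·3^t + 7·5^(t - 1).
Base step (t = 1): the formula gives 1 = 1 = b_1.
Inductive step: assume the claim holds for t = k, so b_k = -2·3^k + 7·5^(k - 1).
Then b_{k+1} = 5·b_k + 4·3^k = 5·(-2·3^k + 7·5^(k - 1)) + 4·3^k = -2·3^(k + 1) + 7·5^k = -2·3^(k+1) + 7·5^((k+1) - 1),
which is the claimed formula at t = k+1.
Hence, by induction on t, the claim holds for every t ≥ 1.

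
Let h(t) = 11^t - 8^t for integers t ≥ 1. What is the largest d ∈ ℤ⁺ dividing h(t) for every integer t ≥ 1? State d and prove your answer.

Computing the first values: h(1) = 3 and h(2) = 57; gcd(3, 57) = 3, so d ≤ 3.
We prove 3 | 11^t - 8^t for all t ≥ 1 by induction on t.
Base step (t = 1): h(1) = 3 = 3·(1), so 3 | h(1).
For the inductive step, assume it holds for an arbitrary p ≥ 1, i.e. 3 | h(p). Then
11^{p+1} − 8^{p+1} = 11·11^p − 8·8^p = 11·(11^p − 8^p) + (3)·8^p. The first term is divisible by 3 by the inductive hypothesis, and the second term (3)·8^p is divisible by 3 since 3 | 3. Hence 3 | h(p+1).
By the principle of mathematical induction, the result holds for all t ≥ 1.
Therefore the largest such d is 3.

d = 3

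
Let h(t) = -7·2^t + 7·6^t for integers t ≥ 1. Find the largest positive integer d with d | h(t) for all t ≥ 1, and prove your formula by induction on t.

Computing the first values: h(1) = 28 and h(2) = 224; gcd(28, 224) = 28, so d ≤ 28.
We prove 28 | -7·2^t + 7·6^t for all t ≥ 1 by induction on t.
Base case (t = 1): h(1) = 28 = 28·(1), so 28 | h(1).
Suppose the result is true for t = m, i.e. 28 | h(m). Then
h(m+1) − 6·h(m) = (-7·2^(m+1) + 7·6^(m+1)) − 6·(-7·2^m + 7·6^m) = (-7)·2^m·(2 − 6) = (28)·2^m. Since 28 | h(m) by the inductive hypothesis, 28 | 6·h(m); and 28 | 28 since 28 = 28·1. Therefore 28 | h(m+1).
Hence, by induction on t, the claim holds for every t ≥ 1.
Therefore the largest such d is 28.

d = 28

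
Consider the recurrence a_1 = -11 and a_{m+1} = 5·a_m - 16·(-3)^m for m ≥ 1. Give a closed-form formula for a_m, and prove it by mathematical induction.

a_m = 2(-3)^m - 5^m

Computing the first terms: a_1 = -11, a_2 = -7, a_3 = -179. This suggests a_m = 2(-3)^m - 5^m.
For the base case m = 1: the formula gives -11 = -11 = a_1.
For the inductive step, assume it holds for an arbitrary r ≥ 1, so a_r = 2(-3)^r - 5^r.
Then a_{r+1} = 5·a_r - 16·(-3)^r = 5·(2(-3)^r - 5^r) - 16·(-3)^r = 2(-3)^(r + 1) - 5^(r + 1),
which is the claimed formula at m = r+1.
By the principle of mathematical induction, the result holds for all m ≥ 1.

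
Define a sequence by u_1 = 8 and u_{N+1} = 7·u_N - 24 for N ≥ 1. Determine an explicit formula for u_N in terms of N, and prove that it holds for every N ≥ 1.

u_N = 4·7^(N - 1) + 4

Computing the first terms: u_1 = 8, u_2 = 32, u_3 = 200. This suggests u_N = 4·7^(N - 1) + 4.
Base step (N = 1): the formula gives 8 = 8 = u_1.
Suppose the result is true for N = r, so u_r = 4·7^(r - 1) + 4.
Then u_{r+1} = 7·u_r - 24 = 7·(4·7^(r - 1) + 4) - 24 = 4·7^r + 4 = 4·7^((r+1) - 1) + 4,
which is the claimed formula at N = r+1.
This completes the induction.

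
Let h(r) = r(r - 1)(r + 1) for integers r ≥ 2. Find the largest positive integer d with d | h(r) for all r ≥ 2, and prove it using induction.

Computing the first values: h(2) = 6 and h(3) = 24; gcd(6, 24) = 6, so d ≤ 6.
We prove 6 | r(r - 1)(r + 1) for all r ≥ 2 by induction on r.
Base step (r = 2): h(2) = 6 = 6·(1), so 6 | h(2).
For the inductive step, assume it holds for an arbitrary m ≥ 2, i.e. 6 | h(m). Then
h(m+1) − h(m) = m·(m+1)·(m+2) − (m-1)·m·(m+1) = m·(m+1)·[(m+2) − (m-1)] = 3·m·(m+1). The product of 2 consecutive integers is divisible by (2)! = 2, so h(m+1) − h(m) is divisible by 3·2 = 6. By the inductive hypothesis 6 | h(m), hence 6 | h(m+1).
By induction, the statement is established for all r ≥ 2.
Therefore the largest such d is 6.

d = 6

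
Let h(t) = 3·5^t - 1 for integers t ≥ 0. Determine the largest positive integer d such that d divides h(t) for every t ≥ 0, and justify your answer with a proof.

Computing the first values: h(0) = 2 and h(1) = 14; gcd(2, 14) = 2, so d ≤ 2.
We prove 2 | 3·5^t - 1 for all t ≥ 0 by induction on t.
Base step (t = 0): h(0) = 2 = 2·(1), so 2 | h(0).
Inductive step: assume the claim holds for t = r, i.e. 2 | h(r). Then
h(r+1) = 3·5^(r+1) - 1 = 5·(3·5^r - 1) + 4 = 5·h(r) + 4. The first term is divisible by 2 by the inductive hypothesis, and 4 is divisible by 2. Hence 2 | h(r+1).
By the principle of mathematical induction, the result holds for all t ≥ 0.
Therefore the largest such d is 2.

d = 2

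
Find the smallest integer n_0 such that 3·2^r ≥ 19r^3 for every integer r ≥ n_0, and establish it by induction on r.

n_0 = 15

At r = 14: 49152 < 52136, so the inequality fails and n_0 ≥ 15. We prove 3·2^r ≥ 19r^3 for all r ≥ 15.
When r = 15: 3·2^r = 98304 and 19r^3 = 64125, so 98304 ≥ 64125.
Inductive step: suppose the statement holds for some i ≥ 15, so 3·2^i ≥ 19i^3.
Then 3·2^(i + 1) = 2·(3·2^i) ≥ 2·(19i^3).
Also, for i ≥ 15 we have 2·(19i^3) ≥ 19(i+1)^3, since 2 ≥ (1 + 1/i)^3 for all i ≥ 15.
Combining, 3·2^(i + 1) ≥ 19(i+1)^3.
Hence, by induction on r, the claim holds for every r ≥ 15.
Hence the smallest such n_0 is 15.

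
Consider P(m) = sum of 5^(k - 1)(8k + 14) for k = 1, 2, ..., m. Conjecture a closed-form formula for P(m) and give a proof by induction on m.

We claim P(m) = 5^m(2m + 3) - 3 for all m ≥ 1.
Base case (m = 1): P(1) = 22, and the closed form gives 22. They agree.
Inductive step: suppose the statement holds for some k ≥ 1, so P(k) = 5^k(2k + 3) - 3.
Then P(k+1) = P(k) + (5^k(8k + 22)) = (5^k(2k + 3) - 3) + (5^k(8k + 22)).
Simplifying, P(k+1) = 10·5^k·k + 25·5^k - 3 = 5^(k+1)(2(k+1) + 3) - 3,
which is the closed form with m = k+1.
Hence, by induction on m, the claim holds for every m ≥ 1.

P(m) = 5^m(2m + 3) - 3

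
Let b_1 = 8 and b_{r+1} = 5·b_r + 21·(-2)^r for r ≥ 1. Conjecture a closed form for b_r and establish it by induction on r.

Computing the first terms: b_1 = 8, b_2 = -2, b_3 = 74. This suggests b_r = -3(-2)^r + 2·5^(r - 1).
For the base case r = 1: the formula gives 8 = 8 = b_1.
Suppose the result is true for r = m, so b_m = -3(-2)^m + 2·5^(m - 1).
Then b_{m+1} = 5·b_m + 21·(-2)^m = 5·(-3(-2)^m + 2·5^(m - 1)) + 21·(-2)^m = -3(-2)^(m + 1) + 2·5^m = -3(-2)^(m+1) + 2·5^((m+1) - 1),
which is the claimed formula at r = m+1.
Hence, by induction on r, the claim holds for every r ≥ 1.

b_r = -3(-2)^r + 2·5^(r - 1)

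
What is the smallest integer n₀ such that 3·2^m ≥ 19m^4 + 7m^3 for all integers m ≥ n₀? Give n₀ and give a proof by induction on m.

At m = 19: 1572864 < 2524112, so the inequality fails and n₀ ≥ 20. We prove 3·2^m ≥ 19m^4 + 7m^3 for all m ≥ 20.
When m = 20: 3·2^m = 3145728 and 19m^4 + 7m^3 = 3096000, so 3145728 ≥ 3096000.
For the inductive step, assume it holds for an arbitrary k ≥ 20, so 3·2^k ≥ 19k^4 + 7k^3.
Then 3·2^(k + 1) = 2·(3·2^k) ≥ 2·(19k^4 + 7k^3).
Also, for k ≥ 20 we have 2·(19k^4 + 7k^3) ≥ 19(k+1)^4 + 7(k+1)^3, since 2·(19k^4 + 7k^3) − (19(k+1)^4 + 7(k+1)^3) = 19k^4 - 69k^3 - 135k^2 - 97k - 26, which is nonnegative for all k ≥ 20.
Combining, 3·2^(k + 1) ≥ 19(k+1)^4 + 7(k+1)^3.
By induction, the statement is established for all m ≥ 20.
Hence the smallest such n₀ is 20.

n₀ = 20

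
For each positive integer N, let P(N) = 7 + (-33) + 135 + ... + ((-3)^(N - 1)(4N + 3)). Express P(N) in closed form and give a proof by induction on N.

P(N) = -(-3)^N(N + 1) + 1

We claim P(N) = -(-3)^N(N + 1) + 1 for all N ≥ 1.
Base case (N = 1): P(1) = 7, and the closed form gives 7. They agree.
Inductive step: suppose the statement holds for some p ≥ 1, so P(p) = -(-3)^p(p + 1) + 1.
Then P(p+1) = P(p) + ((-3)^p(4p + 7)) = (-(-3)^p(p + 1) + 1) + ((-3)^p(4p + 7)).
Simplifying, P(p+1) = 3(-3)^p·p + 6(-3)^p + 1 = -(-3)^(p+1)((p+1) + 1) + 1,
which is the closed form with N = p+1.
This completes the induction.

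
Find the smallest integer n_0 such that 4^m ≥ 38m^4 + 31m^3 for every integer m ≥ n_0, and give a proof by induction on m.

n_0 = 10

At m = 9: 262144 < 271917, so the inequality fails and n_0 ≥ 10. We prove 4^m ≥ 38m^4 + 31m^3 for all m ≥ 10.
Base step (m = 10): 4^m = 1048576 and 38m^4 + 31m^3 = 411000, so 1048576 ≥ 411000.
Inductive step: suppose the statement holds for some r ≥ 10, so 4^r ≥ 38r^4 + 31r^3.
Then 4^(r + 1) = 4·(4^r) ≥ 4·(38r^4 + 31r^3).
Also, for r ≥ 10 we have 4·(38r^4 + 31r^3) ≥ 38(r+1)^4 + 31(r+1)^3, since 4·(38r^4 + 31r^3) − (38(r+1)^4 + 31(r+1)^3) = 114r^4 - 59r^3 - 321r^2 - 245r - 69, which is nonnegative for all r ≥ 10.
Combining, 4^(r + 1) ≥ 38(r+1)^4 + 31(r+1)^3.
By the principle of mathematical induction, the result holds for all m ≥ 10.
Hence the smallest such n_0 is 10.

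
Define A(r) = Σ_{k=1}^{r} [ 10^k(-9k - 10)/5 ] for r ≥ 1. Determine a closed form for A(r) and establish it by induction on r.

We claim A(r) = -2·10^r(r + 1) + 2 for all r ≥ 1.
For the base case r = 1: A(1) = -38, and the closed form gives -38. They agree.
For the inductive step, assume it holds for an arbitrary k ≥ 1, so A(k) = -2·10^k(k + 1) + 2.
Then A(k+1) = A(k) + (10^k(-18k - 38)) = (-2·10^k(k + 1) + 2) + (10^k(-18k - 38)).
Simplifying, A(k+1) = -20·10^k·k - 40·10^k + 2 = -2·10^(k+1)((k+1) + 1) + 2,
which is the closed form with r = k+1.
By the principle of mathematical induction, the result holds for all r ≥ 1.

A(r) = -2·10^r(r + 1) + 2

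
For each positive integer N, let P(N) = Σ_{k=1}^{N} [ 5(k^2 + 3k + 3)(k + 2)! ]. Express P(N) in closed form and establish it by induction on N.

We claim P(N) = (5N + 5)(N + 3)! - 30 for all N ≥ 1.
Base step (N = 1): P(1) = 210, and the closed form gives 210. They agree.
Suppose the result is true for N = k, so P(k) = (5k + 5)(k + 3)! - 30.
Then P(k+1) = P(k) + (5(k^2 + 5k + 7)(k + 3)!) = ((5k + 5)(k + 3)! - 30) + (5(k^2 + 5k + 7)(k + 3)!).
Simplifying, P(k+1) = (5(k+1) + 5)((k+1) + 3)! - 30,
which is the closed form with N = k+1.
Hence, by induction on N, the claim holds for every N ≥ 1.

P(N) = (5N + 5)(N + 3)! - 30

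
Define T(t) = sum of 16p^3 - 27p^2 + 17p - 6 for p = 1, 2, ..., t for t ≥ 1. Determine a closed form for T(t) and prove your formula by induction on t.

T(t) = t(t - 1)(4t^2 + 3t + 2)

We claim T(t) = t(t - 1)(4t^2 + 3t + 2) for all t ≥ 1.
When t = 1: T(1) = 0, and the closed form gives 0. They agree.
Inductive step: suppose the statement holds for some p ≥ 1, so T(p) = p(4p^3 - p^2 - p - 2).
Then T(p+1) = T(p) + (p(16p^2 + 21p + 11)) = (p(4p^3 - p^2 - p - 2)) + (p(16p^2 + 21p + 11)).
Simplifying, T(p+1) = p(p + 1)(4p^2 + 11p + 9) = (p+1)((p+1) - 1)(4(p+1)^2 + 3(p+1) + 2),
which is the closed form with t = p+1.
This completes the induction.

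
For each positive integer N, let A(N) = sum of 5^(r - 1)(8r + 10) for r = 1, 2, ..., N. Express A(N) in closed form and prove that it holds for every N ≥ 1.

We claim A(N) = 2·5^N(N + 1) - 2 for all N ≥ 1.
Base step (N = 1): A(1) = 18, and the closed form gives 18. They agree.
Inductive step: suppose the statement holds for some r ≥ 1, so A(r) = 2·5^r(r + 1) - 2.
Then A(r+1) = A(r) + (5^r(8r + 18)) = (2·5^r(r + 1) - 2) + (5^r(8r + 18)).
Simplifying, A(r+1) = 10·5^r·r + 20·5^r - 2 = 2·5^(r+1)((r+1) + 1) - 2,
which is the closed form with N = r+1.
Hence, by induction on N, the claim holds for every N ≥ 1.

A(N) = 2·5^N(N + 1) - 2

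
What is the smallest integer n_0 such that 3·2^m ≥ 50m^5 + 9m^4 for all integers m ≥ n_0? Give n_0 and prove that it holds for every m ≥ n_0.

At m = 28: 805306368 < 866050304, so the inequality fails and n_0 ≥ 29. We prove 3·2^m ≥ 50m^5 + 9m^4 for all m ≥ 29.
When m = 29: 3·2^m = 1610612736 and 50m^5 + 9m^4 = 1031922979, so 1610612736 ≥ 1031922979.
Suppose the result is true for m = k, so 3·2^k ≥ 50k^5 + 9k^4.
Then 3·2^(k + 1) = 2·(3·2^k) ≥ 2·(50k^5 + 9k^4).
Also, for k ≥ 29 we have 2·(50k^5 + 9k^4) ≥ 50(k+1)^5 + 9(k+1)^4, since 2·(50k^5 + 9k^4) − (50(k+1)^5 + 9(k+1)^4) = 50k^5 - 241k^4 - 536k^3 - 554k^2 - 286k - 59, which is nonnegative for all k ≥ 29.
Combining, 3·2^(k + 1) ≥ 50(k+1)^5 + 9(k+1)^4.
This completes the induction.
Hence the smallest such n_0 is 29.

n_0 = 29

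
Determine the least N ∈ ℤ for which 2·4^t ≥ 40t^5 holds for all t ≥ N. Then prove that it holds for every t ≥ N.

At t = 10: 2097152 < 4000000, so the inequality fails and N ≥ 11. We prove 2·4^t ≥ 40t^5 for all t ≥ 11.
Base step (t = 11): 2·4^t = 8388608 and 40t^5 = 6442040, so 8388608 ≥ 6442040.
Inductive step: suppose the statement holds for some j ≥ 11, so 2·4^j ≥ 40j^5.
Then 2·4^(j + 1) = 4·(2·4^j) ≥ 4·(40j^5).
Also, for j ≥ 11 we have 4·(40j^5) ≥ 40(j+1)^5, since 4 ≥ (1 + 1/j)^5 for all j ≥ 11.
Combining, 2·4^(j + 1) ≥ 40(j+1)^5.
This completes the induction.
Hence the smallest such N is 11.

N = 11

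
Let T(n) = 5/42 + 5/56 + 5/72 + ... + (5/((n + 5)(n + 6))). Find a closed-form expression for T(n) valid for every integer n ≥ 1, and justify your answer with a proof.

T(n) = 5n/(6(n + 6))

We claim T(n) = 5n/(6(n + 6)) for all n ≥ 1.
Base case (n = 1): T(1) = 5/42, and the closed form gives 5/42. They agree.
For the inductive step, assume it holds for an arbitrary m ≥ 1, so T(m) = 5m/(6(m + 6)).
Then T(m+1) = T(m) + (5/((m + 6)(m + 7))) = (5m/(6(m + 6))) + (5/((m + 6)(m + 7))).
Simplifying, T(m+1) = 5(m + 1)/(6(m + 7)) = 5(m+1)/(6((m+1) + 6)),
which is the closed form with n = m+1.
By the principle of mathematical induction, the result holds for all n ≥ 1.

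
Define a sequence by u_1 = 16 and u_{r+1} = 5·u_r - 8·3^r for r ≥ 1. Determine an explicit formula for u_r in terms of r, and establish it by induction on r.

u_r = 4·3^r + 4·5^(r - 1)

Computing the first terms: u_1 = 16, u_2 = 56, u_3 = 208. This suggests u_r = 4·3^r + 4·5^(r - 1).
When r = 1: the formula gives 16 = 16 = u_1.
Inductive step: suppose the statement holds for some j ≥ 1, so u_j = 4·3^j + 4·5^(j - 1).
Then u_{j+1} = 5·u_j - 8·3^j = 5·(4·3^j + 4·5^(j - 1)) - 8·3^j = 4·3^(j + 1) + 4·5^j = 4·3^(j+1) + 4·5^((j+1) - 1),
which is the claimed formula at r = j+1.
By induction, the statement is established for all r ≥ 1.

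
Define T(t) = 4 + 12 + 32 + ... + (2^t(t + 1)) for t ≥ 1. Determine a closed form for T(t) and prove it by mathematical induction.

We claim T(t) = 2^(t + 1)t for all t ≥ 1.
Base case (t = 1): T(1) = 4, and the closed form gives 4. They agree.
Inductive step: assume the claim holds for t = j, so T(j) = 2^(j + 1)j.
Then T(j+1) = T(j) + (2^(j + 1)(j + 2)) = (2^(j + 1)j) + (2^(j + 1)(j + 2)).
Simplifying, T(j+1) = 2^(j + 2)(j + 1) = 2^((j+1) + 1)(j+1),
which is the closed form with t = j+1.
This completes the induction.

T(t) = 2^(t + 1)t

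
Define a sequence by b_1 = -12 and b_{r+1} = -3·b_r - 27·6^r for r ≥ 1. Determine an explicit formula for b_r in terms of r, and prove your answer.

Computing the first terms: b_1 = -12, b_2 = -126, b_3 = -594. This suggests b_r = -2(-3)^r - 3·6^r.
For the base case r = 1: the formula gives -12 = -12 = b_1.
For the inductive step, assume it holds for an arbitrary k ≥ 1, so b_k = -2(-3)^k - 3·6^k.
Then b_{k+1} = -3·b_k - 27·6^k = -3·(-2(-3)^k - 3·6^k) - 27·6^k = -2(-3)^(k + 1) - 3·6^(k + 1),
which is the claimed formula at r = k+1.
This completes the induction.

b_r = -2(-3)^r - 3·6^r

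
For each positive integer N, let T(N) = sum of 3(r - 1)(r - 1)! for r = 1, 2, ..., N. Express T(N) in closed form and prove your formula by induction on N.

We claim T(N) = 3N! - 3 for all N ≥ 1.
Base step (N = 1): T(1) = 0, and the closed form gives 0. They agree.
Inductive step: assume the claim holds for N = r, so T(r) = 3r! - 3.
Then T(r+1) = T(r) + (3r·r!) = (3r! - 3) + (3r·r!).
Simplifying, T(r+1) = 3(r+1)! - 3,
which is the closed form with N = r+1.
By the principle of mathematical induction, the result holds for all N ≥ 1.

T(N) = 3N! - 3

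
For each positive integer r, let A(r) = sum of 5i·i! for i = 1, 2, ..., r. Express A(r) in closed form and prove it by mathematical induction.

We claim A(r) = (5r + 5)r! - 5 for all r ≥ 1.
Base step (r = 1): A(1) = 5, and the closed form gives 5. They agree.
Inductive step: suppose the statement holds for some i ≥ 1, so A(i) = (5i + 5)i! - 5.
Then A(i+1) = A(i) + (5(i + 1)(i + 1)!) = ((5i + 5)i! - 5) + (5(i + 1)(i + 1)!).
Simplifying, A(i+1) = (5(i+1) + 5)(i+1)! - 5,
which is the closed form with r = i+1.
This completes the induction.

A(r) = (5r + 5)r! - 5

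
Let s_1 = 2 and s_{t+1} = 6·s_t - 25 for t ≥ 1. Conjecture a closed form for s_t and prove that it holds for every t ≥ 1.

Computing the first terms: s_1 = 2, s_2 = -13, s_3 = -103. This suggests s_t = -3·6^(t - 1) + 5.
Base step (t = 1): the formula gives 2 = 2 = s_1.
Suppose the result is true for t = i, so s_i = -3·6^(i - 1) + 5.
Then s_{i+1} = 6·s_i - 25 = 6·(-3·6^(i - 1) + 5) - 25 = -3·6^i + 5 = -3·6^((i+1) - 1) + 5,
which is the claimed formula at t = i+1.
This completes the induction.

s_t = -3·6^(t - 1) + 5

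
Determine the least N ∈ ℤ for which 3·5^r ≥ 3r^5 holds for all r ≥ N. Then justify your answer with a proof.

At r = 4: 1875 < 3072, so the inequality fails and N ≥ 5. We prove 3·5^r ≥ 3r^5 for all r ≥ 5.
Base step (r = 5): 3·5^r = 9375 and 3r^5 = 9375, so 9375 ≥ 9375.
Suppose the result is true for r = m, so 3·5^m ≥ 3m^5.
Then 3·5^(m + 1) = 5·(3·5^m) ≥ 5·(3m^5).
Also, for m ≥ 5 we have 5·(3m^5) ≥ 3(m+1)^5, since 5 ≥ (1 + 1/m)^5 for all m ≥ 5.
Combining, 3·5^(m + 1) ≥ 3(m+1)^5.
By the principle of mathematical induction, the result holds for all r ≥ 5.
Hence the smallest such N is 5.

N = 5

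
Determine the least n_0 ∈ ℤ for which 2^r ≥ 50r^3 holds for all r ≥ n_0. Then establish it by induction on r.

n_0 = 19

At r = 18: 262144 < 291600, so the inequality fails and n_0 ≥ 19. We prove 2^r ≥ 50r^3 for all r ≥ 19.
When r = 19: 2^r = 524288 and 50r^3 = 342950, so 524288 ≥ 342950.
Inductive step: assume the claim holds for r = i, so 2^i ≥ 50i^3.
Then 2^(i + 1) = 2·(2^i) ≥ 2·(50i^3).
Also, for i ≥ 19 we have 2·(50i^3) ≥ 50(i+1)^3, since 2 ≥ (1 + 1/i)^3 for all i ≥ 19.
Combining, 2^(i + 1) ≥ 50(i+1)^3.
This completes the induction.
Hence the smallest such n_0 is 19.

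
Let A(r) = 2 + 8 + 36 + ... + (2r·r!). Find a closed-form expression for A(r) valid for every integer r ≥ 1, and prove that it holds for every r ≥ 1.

We claim A(r) = (2r + 2)r! - 2 for all r ≥ 1.
Base case (r = 1): A(1) = 2, and the closed form gives 2. They agree.
Inductive step: suppose the statement holds for some i ≥ 1, so A(i) = (2i + 2)i! - 2.
Then A(i+1) = A(i) + (2(i + 1)(i + 1)!) = ((2i + 2)i! - 2) + (2(i + 1)(i + 1)!).
Simplifying, A(i+1) = (2(i+1) + 2)(i+1)! - 2,
which is the closed form with r = i+1.
Hence, by induction on r, the claim holds for every r ≥ 1.

A(r) = (2r + 2)r! - 2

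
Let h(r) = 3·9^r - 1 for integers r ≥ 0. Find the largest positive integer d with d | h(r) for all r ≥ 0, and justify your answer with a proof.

Computing the first values: h(0) = 2 and h(1) = 26; gcd(2, 26) = 2, so d ≤ 2.
We prove 2 | 3·9^r - 1 for all r ≥ 0 by induction on r.
For the base case r = 0: h(0) = 2 = 2·(1), so 2 | h(0).
Inductive step: assume the claim holds for r = k, i.e. 2 | h(k). Then
h(k+1) = 3·9^(k+1) - 1 = 9·(3·9^k - 1) + 8 = 9·h(k) + 8. The first term is divisible by 2 by the inductive hypothesis, and 8 is divisible by 2. Hence 2 | h(k+1).
By the principle of mathematical induction, the result holds for all r ≥ 0.
Therefore the largest such d is 2.

d = 2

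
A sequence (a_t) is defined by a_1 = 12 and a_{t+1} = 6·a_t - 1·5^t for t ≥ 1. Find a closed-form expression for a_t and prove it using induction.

a_t = 5^t + 7·6^(t - 1)

Computing the first terms: a_1 = 12, a_2 = 67, a_3 = 377. This suggests a_t = 5^t + 7·6^(t - 1).
For the base case t = 1: the formula gives 12 = 12 = a_1.
Inductive step: assume the claim holds for t = i, so a_i = 5^i + 7·6^(i - 1).
Then a_{i+1} = 6·a_i - 1·5^i = 6·(5^i + 7·6^(i - 1)) - 1·5^i = 5^(i + 1) + 7·6^i = 5^(i+1) + 7·6^((i+1) - 1),
which is the claimed formula at t = i+1.
Hence, by induction on t, the claim holds for every t ≥ 1.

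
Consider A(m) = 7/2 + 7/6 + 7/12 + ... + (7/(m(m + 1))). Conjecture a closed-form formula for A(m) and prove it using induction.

We claim A(m) = 7m/(m + 1) for all m ≥ 1.
For the base case m = 1: A(1) = 7/2, and the closed form gives 7/2. They agree.
Inductive step: suppose the statement holds for some p ≥ 1, so A(p) = 7p/(p + 1).
Then A(p+1) = A(p) + (7/((p + 1)(p + 2))) = (7p/(p + 1)) + (7/((p + 1)(p + 2))).
Simplifying, A(p+1) = 7(p + 1)/(p + 2) = 7(p+1)/((p+1) + 1),
which is the closed form with m = p+1.
This completes the induction.

A(m) = 7m/(m + 1)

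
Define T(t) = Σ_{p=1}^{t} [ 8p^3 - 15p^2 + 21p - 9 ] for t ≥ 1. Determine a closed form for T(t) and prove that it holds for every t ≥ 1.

We claim T(t) = t(2t^3 - t^2 + 5t - 1) for all t ≥ 1.
For the base case t = 1: T(1) = 5, and the closed form gives 5. They agree.
Inductive step: suppose the statement holds for some p ≥ 1, so T(p) = p(2p^3 - p^2 + 5p - 1).
Then T(p+1) = T(p) + (8p^3 + 9p^2 + 15p + 5) = (p(2p^3 - p^2 + 5p - 1)) + (8p^3 + 9p^2 + 15p + 5).
Simplifying, T(p+1) = (p + 1)(2p^3 + 5p^2 + 9p + 5) = (p+1)(2(p+1)^3 - (p+1)^2 + 5(p+1) - 1),
which is the closed form with t = p+1.
This completes the induction.

T(t) = t(2t^3 - t^2 + 5t - 1)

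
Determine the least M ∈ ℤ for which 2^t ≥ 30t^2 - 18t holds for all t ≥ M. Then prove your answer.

M = 13

At t = 12: 4096 < 4104, so the inequality fails and M ≥ 13. We prove 2^t ≥ 30t^2 - 18t for all t ≥ 13.
Base case (t = 13): 2^t = 8192 and 30t^2 - 18t = 4836, so 8192 ≥ 4836.
For the inductive step, assume it holds for an arbitrary i ≥ 13, so 2^i ≥ 30i^2 - 18i.
Then 2^(i + 1) = 2·(2^i) ≥ 2·(30i^2 - 18i).
Also, for i ≥ 13 we have 2·(30i^2 - 18i) ≥ 30(i+1)^2 - 18(i+1), since 2·(30i^2 - 18i) − (30(i+1)^2 - 18(i+1)) = 30i^2 - 78i - 12, which is nonnegative for all i ≥ 13.
Combining, 2^(i + 1) ≥ 30(i+1)^2 - 18(i+1).
This completes the induction.
Hence the smallest such M is 13.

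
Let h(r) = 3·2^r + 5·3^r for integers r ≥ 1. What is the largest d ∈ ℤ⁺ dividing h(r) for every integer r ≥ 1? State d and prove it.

d = 3

Computing the first values: h(1) = 21 and h(2) = 57; gcd(21, 57) = 3, so d ≤ 3.
We prove 3 | 3·2^r + 5·3^r for all r ≥ 1 by induction on r.
When r = 1: h(1) = 21 = 3·(7), so 3 | h(1).
For the inductive step, assume it holds for an arbitrary m ≥ 1, i.e. 3 | h(m). Then
h(m+1) − 3·h(m) = (3·2^(m+1) + 5·3^(m+1)) − 3·(3·2^m + 5·3^m) = (3)·2^m·(2 − 3) = (-3)·2^m. Since 3 | h(m) by the inductive hypothesis, 3 | 3·h(m); and 3 | -3 since -3 = 3·-1. Therefore 3 | h(m+1).
This completes the induction.
Therefore the largest such d is 3.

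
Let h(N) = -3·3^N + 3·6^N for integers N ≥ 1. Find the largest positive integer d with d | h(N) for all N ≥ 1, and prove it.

Computing the first values: h(1) = 9 and h(2) = 81; gcd(9, 81) = 9, so d ≤ 9.
We prove 9 | -3·3^N + 3·6^N for all N ≥ 1 by induction on N.
When N = 1: h(1) = 9 = 9·(1), so 9 | h(1).
Suppose the result is true for N = p, i.e. 9 | h(p). Then
h(p+1) − 6·h(p) = (-3·3^(p+1) + 3·6^(p+1)) − 6·(-3·3^p + 3·6^p) = (-3)·3^p·(3 − 6) = (9)·3^p. Since 9 | h(p) by the inductive hypothesis, 9 | 6·h(p); and 9 | 9 since 9 = 9·1. Therefore 9 | h(p+1).
Hence, by induction on N, the claim holds for every N ≥ 1.
Therefore the largest such d is 9.

d = 9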